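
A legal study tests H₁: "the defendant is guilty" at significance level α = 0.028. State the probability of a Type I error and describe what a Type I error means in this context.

P(Type I error) = α = 0.028. A Type I error is rejecting H₀ when H₀ is actually true (false positive) — here, concluding that the defendant is guilty when in fact this is not the case. Consequence: convicting an innocent person.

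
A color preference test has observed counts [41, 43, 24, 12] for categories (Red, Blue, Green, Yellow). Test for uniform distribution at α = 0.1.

Expected = 30 each. χ² = Σ(O-E)²/E = 21.667. df = 3, critical value = 6.251. Reject H₀.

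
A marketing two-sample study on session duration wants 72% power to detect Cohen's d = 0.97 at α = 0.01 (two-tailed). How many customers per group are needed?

z_{α/2} = 2.576, z_β = Φ⁻¹(0.72) = 0.583. For large effect (d = 0.97): n per group = 2(z_{α/2} + z_β)²/d² = 2(2.576 + 0.583)²/0.97² = 21.2 → 22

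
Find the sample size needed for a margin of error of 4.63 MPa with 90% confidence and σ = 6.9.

n = (z*σ/E)² = (1.645×6.9/4.63)² = 6.01 → n = 7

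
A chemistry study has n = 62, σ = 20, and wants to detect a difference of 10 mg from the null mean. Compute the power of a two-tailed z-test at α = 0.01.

SE = σ/√n = 20/√62 = 2.54. Non-centrality λ = d/SE = 10/2.54 = 3.937. Power ≈ Φ(λ - z_{α/2}) = Φ(3.937 - 2.576) = Φ(1.361) = 0.913.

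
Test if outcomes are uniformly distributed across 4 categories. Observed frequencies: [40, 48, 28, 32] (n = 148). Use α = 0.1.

Expected = 37 each. χ² = Σ(O-E)²/E = 6.378. df = 3, critical value = 6.251. Reject H₀.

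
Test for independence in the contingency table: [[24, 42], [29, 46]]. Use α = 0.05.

χ² = 0.079. df = 1, critical = 3.841. Fail to reject H₀. No evidence of dependence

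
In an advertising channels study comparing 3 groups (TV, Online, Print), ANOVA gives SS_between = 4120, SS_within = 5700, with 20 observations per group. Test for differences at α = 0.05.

df_between = 2, df_within = 57. F = MS_between/MS_within = 2060.0/100.0 = 20.6. F_crit ≈ 3.159. Reject H₀. At least one mean differs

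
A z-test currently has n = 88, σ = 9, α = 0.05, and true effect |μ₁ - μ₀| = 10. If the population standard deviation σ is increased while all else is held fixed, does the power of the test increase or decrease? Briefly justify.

Power decreases: a larger σ inflates the standard error σ/√n, pulling the sampling distribution under H₁ back toward the critical value.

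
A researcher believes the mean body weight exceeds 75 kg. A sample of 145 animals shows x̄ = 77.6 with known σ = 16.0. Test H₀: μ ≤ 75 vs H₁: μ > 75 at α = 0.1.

z = 1.957. Critical value: 1.28. Reject H₀.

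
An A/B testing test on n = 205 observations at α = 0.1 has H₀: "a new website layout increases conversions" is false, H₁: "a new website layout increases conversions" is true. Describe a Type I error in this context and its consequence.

Type I error: rejecting H₀ when it is true — concluding that a new website layout increases conversions when in fact it is not. Consequence: rolling out a layout that doesn't actually help — wasted engineering effort.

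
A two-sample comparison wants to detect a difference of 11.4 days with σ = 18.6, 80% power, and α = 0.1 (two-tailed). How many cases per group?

n per group = 2(z_α/2 + z_β)²σ²/d² = 2×(1.645 + 0.84)²×18.6²/11.4² = 32.9 → n = 33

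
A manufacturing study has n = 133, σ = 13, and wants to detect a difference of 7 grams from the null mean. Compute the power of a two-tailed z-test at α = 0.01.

SE = σ/√n = 13/√133 = 1.127. Non-centrality λ = d/SE = 7/1.127 = 6.21. Power ≈ Φ(λ - z_{α/2}) = Φ(6.21 - 2.576) = Φ(3.634) = 1.0.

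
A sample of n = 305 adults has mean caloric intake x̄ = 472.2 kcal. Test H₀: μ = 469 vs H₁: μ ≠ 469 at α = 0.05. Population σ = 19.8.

z = (x̄ - μ₀)/(σ/√n) = (472.2 - 469)/(19.8/√305) = 2.823. Critical value: ±1.96. Since |2.823| > 1.96, Reject H₀.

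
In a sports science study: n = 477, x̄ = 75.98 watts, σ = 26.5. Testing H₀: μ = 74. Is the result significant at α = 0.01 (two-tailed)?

z = (75.98 - 74)/(26.5/√477) = 1.632. Since |z| ≤ 2.576, not significant at α = 0.01.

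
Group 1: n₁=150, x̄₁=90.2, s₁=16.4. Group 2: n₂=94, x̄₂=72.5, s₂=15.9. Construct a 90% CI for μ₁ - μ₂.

Difference = 17.7. SE = √(16.4²/150 + 15.9²/94) = 2.117. CI = (14.22, 21.18)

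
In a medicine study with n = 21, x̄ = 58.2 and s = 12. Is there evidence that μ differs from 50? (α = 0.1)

t = (x̄ - μ₀)/(s/√n) = (58.2 - 50)/(12/√21) = 3.131. df = 20, critical t = ±1.725. Reject H₀.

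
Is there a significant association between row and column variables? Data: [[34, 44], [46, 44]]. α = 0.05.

χ² = 0.948. df = 1, critical = 3.841. Fail to reject H₀. No evidence of dependence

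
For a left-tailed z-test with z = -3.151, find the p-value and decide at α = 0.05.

p = P(Z < -3.151) = Φ(-3.151) ≈ 0.0008. Since p < 0.05, reject H₀ (significant) at α = 0.05.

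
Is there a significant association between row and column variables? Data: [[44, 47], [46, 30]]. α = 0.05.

χ² = 2.47. df = 1, critical = 3.841. Fail to reject H₀. No evidence of dependence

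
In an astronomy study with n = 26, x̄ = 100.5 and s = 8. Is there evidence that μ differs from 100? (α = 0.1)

t = (x̄ - μ₀)/(s/√n) = (100.5 - 100)/(8/√26) = 0.319. df = 25, critical t = ±1.708. Fail to reject H₀.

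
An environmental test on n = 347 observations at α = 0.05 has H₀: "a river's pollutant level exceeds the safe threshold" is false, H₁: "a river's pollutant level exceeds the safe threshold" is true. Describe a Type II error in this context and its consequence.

Type II error: failing to reject H₀ when it is false — concluding that a river's pollutant level exceeds the safe threshold is not supported when in fact it is. Consequence: allowing unsafe pollution to continue.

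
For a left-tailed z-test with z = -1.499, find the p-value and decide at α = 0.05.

p = P(Z < -1.499) = Φ(-1.499) ≈ 0.0669. Since p ≥ 0.05, fail to reject H₀ (not significant) at α = 0.05.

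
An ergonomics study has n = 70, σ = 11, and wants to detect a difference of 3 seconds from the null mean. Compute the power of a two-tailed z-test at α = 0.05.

SE = σ/√n = 11/√70 = 1.315. Non-centrality λ = d/SE = 3/1.315 = 2.282. Power ≈ Φ(λ - z_{α/2}) = Φ(2.282 - 1.96) = Φ(0.322) = 0.626.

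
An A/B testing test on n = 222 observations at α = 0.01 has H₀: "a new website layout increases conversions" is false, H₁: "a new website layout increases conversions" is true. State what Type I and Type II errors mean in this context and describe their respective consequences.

Type I (false positive): concluding that a new website layout increases conversions when it is not — rolling out a layout that doesn't actually help — wasted engineering effort. Type II (false negative): failing to conclude that a new website layout increases conversions when it is — discarding a layout that would have improved conversions — lost revenue. Which is costlier depends on domain priorities and is a judgement call rather than a statistical fact.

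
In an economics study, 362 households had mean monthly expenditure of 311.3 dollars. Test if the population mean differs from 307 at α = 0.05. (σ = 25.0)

z = (x̄ - μ₀)/(σ/√n) = (311.3 - 307)/(25.0/√362) = 3.273. Critical value: ±1.96. Since |3.273| > 1.96, Reject H₀.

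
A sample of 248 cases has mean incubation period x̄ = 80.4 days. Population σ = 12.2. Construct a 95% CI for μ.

CI = x̄ ± z*(σ/√n) = 80.4 ± 1.96(12.2/√248) = 80.4 ± 1.52 = (78.88, 81.92)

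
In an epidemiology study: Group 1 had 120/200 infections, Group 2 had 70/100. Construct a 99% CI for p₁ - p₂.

p̂₁ = 0.6, p̂₂ = 0.7. Difference = -0.1. CI = (-0.248, 0.048)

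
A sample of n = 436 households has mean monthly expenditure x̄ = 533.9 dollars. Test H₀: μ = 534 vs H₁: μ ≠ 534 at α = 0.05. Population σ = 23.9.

z = (x̄ - μ₀)/(σ/√n) = (533.9 - 534)/(23.9/√436) = -0.087. Critical value: ±1.96. Since |-0.087| ≤ 1.96, Fail to reject H₀.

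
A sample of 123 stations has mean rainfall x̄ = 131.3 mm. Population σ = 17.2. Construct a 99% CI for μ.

CI = x̄ ± z*(σ/√n) = 131.3 ± 2.576(17.2/√123) = 131.3 ± 4.0 = (127.3, 135.3)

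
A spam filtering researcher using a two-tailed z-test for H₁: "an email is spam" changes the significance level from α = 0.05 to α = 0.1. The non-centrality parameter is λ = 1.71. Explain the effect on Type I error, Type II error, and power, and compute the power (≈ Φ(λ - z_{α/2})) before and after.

Increasing α from 0.05 to 0.1:
• Type I error rate increases (α is the Type I rate by definition).
• Critical value moves from z_{α/2} = 1.96 to 1.645, so power = Φ(λ - z_{α/2}) goes from Φ(1.71 - 1.96) = 0.401 to Φ(1.71 - 1.645) = 0.526.
• Type II error rate β = 1 - power therefore decreases (0.599 → 0.474).
Appropriate when false negatives are costly — here, a spam email lands in the inbox.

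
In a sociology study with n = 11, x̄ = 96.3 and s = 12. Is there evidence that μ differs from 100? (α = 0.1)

t = (x̄ - μ₀)/(s/√n) = (96.3 - 100)/(12/√11) = -1.023. df = 10, critical t = ±1.812. Fail to reject H₀.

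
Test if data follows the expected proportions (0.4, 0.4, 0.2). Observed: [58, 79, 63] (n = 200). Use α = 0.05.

Expected: [80.0, 80.0, 40.0]. χ² = 19.287. df = 2, critical = 5.991. Reject H₀.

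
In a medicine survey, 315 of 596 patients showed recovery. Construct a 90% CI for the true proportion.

p̂ = 0.529. CI = p̂ ± z*√(p̂(1-p̂)/n) = (0.495, 0.562)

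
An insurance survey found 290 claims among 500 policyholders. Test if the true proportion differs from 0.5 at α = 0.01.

p̂ = 0.58, p₀ = 0.5. z = (p̂ - p₀)/√(p₀(1-p₀)/n) = 3.578. Critical: ±2.576. Reject H₀.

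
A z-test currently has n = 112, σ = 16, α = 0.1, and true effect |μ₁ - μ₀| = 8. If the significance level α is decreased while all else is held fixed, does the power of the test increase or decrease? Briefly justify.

Power decreases: a smaller α raises the critical value, so less of the H₁ sampling distribution falls in the rejection region.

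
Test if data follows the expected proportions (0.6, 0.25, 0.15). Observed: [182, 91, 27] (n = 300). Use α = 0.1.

Expected: [180.0, 75.0, 45.0]. χ² = 10.636. df = 2, critical = 4.605. Reject H₀.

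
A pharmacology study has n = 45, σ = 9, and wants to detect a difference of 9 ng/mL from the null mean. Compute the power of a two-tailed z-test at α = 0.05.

SE = σ/√n = 9/√45 = 1.342. Non-centrality λ = d/SE = 9/1.342 = 6.708. Power ≈ Φ(λ - z_{α/2}) = Φ(6.708 - 1.96) = Φ(4.748) = 1.0.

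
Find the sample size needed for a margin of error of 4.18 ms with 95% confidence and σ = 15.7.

n = (z*σ/E)² = (1.96×15.7/4.18)² = 54.2 → n = 55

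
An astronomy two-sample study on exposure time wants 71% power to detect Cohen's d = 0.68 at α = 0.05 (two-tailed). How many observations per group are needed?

z_{α/2} = 1.96, z_β = Φ⁻¹(0.71) = 0.553. For medium effect (d = 0.68): n per group = 2(z_{α/2} + z_β)²/d² = 2(1.96 + 0.553)²/0.68² = 27.3 → 28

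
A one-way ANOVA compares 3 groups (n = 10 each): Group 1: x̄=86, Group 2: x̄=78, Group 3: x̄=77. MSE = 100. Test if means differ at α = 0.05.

Grand mean = 80.33. SS_between = 486.67, MS_between = 243.33. F = 2.433, F_crit ≈ 3.354. Fail to reject H₀.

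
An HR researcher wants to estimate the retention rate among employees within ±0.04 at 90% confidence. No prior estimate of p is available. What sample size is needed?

Conservative approach: use p = 0.5 (maximizes p(1-p) = 0.25). n = z²(0.25)/E² = 1.645²×0.25/0.04² = 422.8 → n = 423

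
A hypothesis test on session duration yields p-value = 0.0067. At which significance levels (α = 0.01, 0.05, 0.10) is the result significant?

p = 0.0067. Significant at: α = 0.01, 0.05, 0.1.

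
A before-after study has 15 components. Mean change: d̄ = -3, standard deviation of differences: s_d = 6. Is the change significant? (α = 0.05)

t = d̄/(s_d/√n) = -3/(6/√15) = -1.936. df = 14, critical t = ±2.145. Fail to reject H₀.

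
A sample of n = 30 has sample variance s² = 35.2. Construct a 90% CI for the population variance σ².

df = 29. χ²_{0.05} = 42.557, χ²_{0.95} = 17.708. CI for σ² = ((n-1)s²/χ²_{α/2}, (n-1)s²/χ²_{1-α/2}) = (29·35.2/42.557, 29·35.2/17.708) = (23.99, 57.65)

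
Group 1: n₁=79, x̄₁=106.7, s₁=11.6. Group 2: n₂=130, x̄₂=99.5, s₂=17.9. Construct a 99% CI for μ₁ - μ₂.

Difference = 7.2. SE = √(11.6²/79 + 17.9²/130) = 2.042. CI = (1.94, 12.46)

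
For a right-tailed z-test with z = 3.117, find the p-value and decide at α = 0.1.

p = P(Z > 3.117) = 1 - Φ(3.117) ≈ 0.0009. Since p < 0.1, reject H₀ (significant) at α = 0.1.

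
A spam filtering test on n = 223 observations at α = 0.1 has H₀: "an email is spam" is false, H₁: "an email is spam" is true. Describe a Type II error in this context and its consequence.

Type II error: failing to reject H₀ when it is false — concluding that an email is spam is not supported when in fact it is. Consequence: a spam email lands in the inbox.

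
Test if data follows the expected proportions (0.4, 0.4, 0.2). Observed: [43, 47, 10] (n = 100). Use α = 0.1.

Expected: [40.0, 40.0, 20.0]. χ² = 6.45. df = 2, critical = 4.605. Reject H₀.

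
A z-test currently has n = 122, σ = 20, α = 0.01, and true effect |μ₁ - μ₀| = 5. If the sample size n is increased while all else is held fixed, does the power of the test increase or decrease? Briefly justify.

Power increases: a larger n shrinks the standard error σ/√n, moving the sampling distribution under H₁ further from the critical value.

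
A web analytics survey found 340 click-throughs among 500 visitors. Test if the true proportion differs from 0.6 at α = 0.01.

p̂ = 0.68, p₀ = 0.6. z = (p̂ - p₀)/√(p₀(1-p₀)/n) = 3.651. Critical: ±2.576. Reject H₀.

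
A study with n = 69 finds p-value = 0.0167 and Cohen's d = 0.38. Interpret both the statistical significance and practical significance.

Statistically significant (p = 0.0167 < 0.05). Cohen's d = 0.38 indicates a small effect size. Both statistical and practical significance should be considered.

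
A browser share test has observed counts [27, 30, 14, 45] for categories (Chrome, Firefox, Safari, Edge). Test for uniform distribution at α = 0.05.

Expected = 29 each. χ² = Σ(O-E)²/E = 16.759. df = 3, critical value = 7.815. Reject H₀.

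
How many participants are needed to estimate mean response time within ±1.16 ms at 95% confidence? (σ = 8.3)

n = (z*σ/E)² = (1.96×8.3/1.16)² = 196.7 → n = 197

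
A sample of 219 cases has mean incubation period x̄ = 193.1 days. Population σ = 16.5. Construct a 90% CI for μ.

CI = x̄ ± z*(σ/√n) = 193.1 ± 1.645(16.5/√219) = 193.1 ± 1.83 = (191.27, 194.93)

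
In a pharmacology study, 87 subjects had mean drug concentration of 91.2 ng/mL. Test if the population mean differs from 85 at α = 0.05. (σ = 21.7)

z = (x̄ - μ₀)/(σ/√n) = (91.2 - 85)/(21.7/√87) = 2.665. Critical value: ±1.96. Since |2.665| > 1.96, Reject H₀.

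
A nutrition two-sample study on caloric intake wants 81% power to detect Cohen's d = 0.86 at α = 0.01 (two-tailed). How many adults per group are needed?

z_{α/2} = 2.576, z_β = Φ⁻¹(0.81) = 0.878. For large effect (d = 0.86): n per group = 2(z_{α/2} + z_β)²/d² = 2(2.576 + 0.878)²/0.86² = 32.3 → 33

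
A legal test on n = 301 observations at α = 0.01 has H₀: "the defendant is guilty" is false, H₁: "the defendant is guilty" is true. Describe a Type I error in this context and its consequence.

Type I error: rejecting H₀ when it is true — concluding that the defendant is guilty when in fact it is not. Consequence: convicting an innocent person.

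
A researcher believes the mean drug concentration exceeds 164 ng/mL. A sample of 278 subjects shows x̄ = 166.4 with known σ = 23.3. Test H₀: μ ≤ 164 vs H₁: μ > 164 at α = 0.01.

z = 1.717. Critical value: 2.33. Fail to reject H₀.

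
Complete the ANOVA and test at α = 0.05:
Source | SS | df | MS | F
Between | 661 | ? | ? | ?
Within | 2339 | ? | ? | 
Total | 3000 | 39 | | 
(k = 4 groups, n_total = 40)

df_between = 3, df_within = 36. MS_between = 220.33, MS_within = 64.97. F = 3.391, F_crit ≈ 2.866. Reject H₀.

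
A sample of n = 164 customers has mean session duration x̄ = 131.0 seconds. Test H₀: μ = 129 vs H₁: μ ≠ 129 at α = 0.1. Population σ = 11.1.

z = (x̄ - μ₀)/(σ/√n) = (131.0 - 129)/(11.1/√164) = 2.307. Critical value: ±1.645. Since |2.307| > 1.645, Reject H₀.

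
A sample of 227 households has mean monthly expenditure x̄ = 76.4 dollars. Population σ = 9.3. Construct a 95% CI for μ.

CI = x̄ ± z*(σ/√n) = 76.4 ± 1.96(9.3/√227) = 76.4 ± 1.21 = (75.19, 77.61)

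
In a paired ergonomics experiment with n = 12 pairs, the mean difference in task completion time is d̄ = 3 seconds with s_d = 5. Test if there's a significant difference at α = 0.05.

t = d̄/(s_d/√n) = 3/(5/√12) = 2.078. df = 11, critical t = ±2.201. Fail to reject H₀.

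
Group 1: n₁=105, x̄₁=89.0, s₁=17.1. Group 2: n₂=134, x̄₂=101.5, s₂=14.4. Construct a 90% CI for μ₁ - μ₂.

Difference = -12.5. SE = √(17.1²/105 + 14.4²/134) = 2.081. CI = (-15.92, -9.08)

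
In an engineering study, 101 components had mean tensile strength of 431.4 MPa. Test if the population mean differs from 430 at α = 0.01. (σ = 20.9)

z = (x̄ - μ₀)/(σ/√n) = (431.4 - 430)/(20.9/√101) = 0.673. Critical value: ±2.576. Since |0.673| ≤ 2.576, Fail to reject H₀.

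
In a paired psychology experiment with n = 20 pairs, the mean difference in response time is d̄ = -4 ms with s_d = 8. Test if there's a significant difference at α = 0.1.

t = d̄/(s_d/√n) = -4/(8/√20) = -2.236. df = 19, critical t = ±1.729. Reject H₀.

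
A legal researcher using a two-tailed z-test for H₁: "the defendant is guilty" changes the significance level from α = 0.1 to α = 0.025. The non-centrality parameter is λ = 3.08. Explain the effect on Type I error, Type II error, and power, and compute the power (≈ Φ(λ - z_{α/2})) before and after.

Decreasing α from 0.1 to 0.025:
• Type I error rate decreases (α is the Type I rate by definition).
• Critical value moves from z_{α/2} = 1.645 to 2.241, so power = Φ(λ - z_{α/2}) goes from Φ(3.08 - 1.645) = 0.924 to Φ(3.08 - 2.241) = 0.799.
• Type II error rate β = 1 - power therefore increases (0.076 → 0.201).
Appropriate when false positives are costly — here, convicting an innocent person.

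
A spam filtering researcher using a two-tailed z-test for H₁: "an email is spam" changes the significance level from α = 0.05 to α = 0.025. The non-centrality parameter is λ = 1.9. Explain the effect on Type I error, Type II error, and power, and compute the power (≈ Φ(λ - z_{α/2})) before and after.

Decreasing α from 0.05 to 0.025:
• Type I error rate decreases (α is the Type I rate by definition).
• Critical value moves from z_{α/2} = 1.96 to 2.241, so power = Φ(λ - z_{α/2}) goes from Φ(1.9 - 1.96) = 0.476 to Φ(1.9 - 2.241) = 0.367.
• Type II error rate β = 1 - power therefore increases (0.524 → 0.633).
Appropriate when false positives are costly — here, a legitimate email is sent to the spam folder and the user misses it.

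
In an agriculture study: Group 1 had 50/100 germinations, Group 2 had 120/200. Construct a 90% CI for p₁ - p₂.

p̂₁ = 0.5, p̂₂ = 0.6. Difference = -0.1. CI = (-0.2, 0.0)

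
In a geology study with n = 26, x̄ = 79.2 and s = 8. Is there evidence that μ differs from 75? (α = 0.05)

t = (x̄ - μ₀)/(s/√n) = (79.2 - 75)/(8/√26) = 2.677. df = 25, critical t = ±2.06. Reject H₀.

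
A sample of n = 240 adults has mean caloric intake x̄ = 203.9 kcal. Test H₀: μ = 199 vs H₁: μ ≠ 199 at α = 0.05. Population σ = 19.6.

z = (x̄ - μ₀)/(σ/√n) = (203.9 - 199)/(19.6/√240) = 3.873. Critical value: ±1.96. Since |3.873| > 1.96, Reject H₀.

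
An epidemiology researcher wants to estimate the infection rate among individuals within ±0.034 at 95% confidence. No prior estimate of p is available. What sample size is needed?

Conservative approach: use p = 0.5 (maximizes p(1-p) = 0.25). n = z²(0.25)/E² = 1.96²×0.25/0.034² = 830.8 → n = 831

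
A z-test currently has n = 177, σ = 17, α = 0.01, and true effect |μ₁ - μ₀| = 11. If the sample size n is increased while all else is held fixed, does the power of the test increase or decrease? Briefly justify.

Power increases: a larger n shrinks the standard error σ/√n, moving the sampling distribution under H₁ further from the critical value.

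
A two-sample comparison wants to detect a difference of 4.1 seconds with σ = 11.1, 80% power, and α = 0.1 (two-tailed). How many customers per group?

n per group = 2(z_α/2 + z_β)²σ²/d² = 2×(1.645 + 0.84)²×11.1²/4.1² = 90.5 → n = 91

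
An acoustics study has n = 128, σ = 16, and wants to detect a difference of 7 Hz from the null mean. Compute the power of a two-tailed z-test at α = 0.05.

SE = σ/√n = 16/√128 = 1.414. Non-centrality λ = d/SE = 7/1.414 = 4.95. Power ≈ Φ(λ - z_{α/2}) = Φ(4.95 - 1.96) = Φ(2.99) = 0.999.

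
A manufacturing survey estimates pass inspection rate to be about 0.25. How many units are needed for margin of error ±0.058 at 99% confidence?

n = z²p(1-p)/E² = 2.576²×0.25×0.75/0.058² = 369.9 → n = 370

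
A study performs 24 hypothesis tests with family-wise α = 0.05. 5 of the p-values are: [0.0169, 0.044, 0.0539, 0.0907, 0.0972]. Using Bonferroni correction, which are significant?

Bonferroni α = 0.05/24 = 0.00208. None of the given p-values are significant.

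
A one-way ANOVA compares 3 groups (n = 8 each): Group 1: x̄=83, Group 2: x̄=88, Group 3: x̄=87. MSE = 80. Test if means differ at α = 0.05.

Grand mean = 86.0. SS_between = 112.0, MS_between = 56.0. F = 0.7, F_crit ≈ 3.467. Fail to reject H₀.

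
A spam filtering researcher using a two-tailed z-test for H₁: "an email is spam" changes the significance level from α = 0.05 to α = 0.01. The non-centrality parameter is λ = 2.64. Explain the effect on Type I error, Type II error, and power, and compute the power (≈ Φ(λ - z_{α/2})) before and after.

Decreasing α from 0.05 to 0.01:
• Type I error rate decreases (α is the Type I rate by definition).
• Critical value moves from z_{α/2} = 1.96 to 2.576, so power = Φ(λ - z_{α/2}) goes from Φ(2.64 - 1.96) = 0.752 to Φ(2.64 - 2.576) = 0.526.
• Type II error rate β = 1 - power therefore increases (0.248 → 0.474).
Appropriate when false positives are costly — here, a legitimate email is sent to the spam folder and the user misses it.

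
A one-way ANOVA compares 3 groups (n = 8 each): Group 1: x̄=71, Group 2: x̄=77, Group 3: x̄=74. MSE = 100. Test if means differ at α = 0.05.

Grand mean = 74.0. SS_between = 144.0, MS_between = 72.0. F = 0.72, F_crit ≈ 3.467. Fail to reject H₀.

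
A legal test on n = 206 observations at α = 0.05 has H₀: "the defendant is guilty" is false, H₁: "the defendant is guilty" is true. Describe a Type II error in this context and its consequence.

Type II error: failing to reject H₀ when it is false — concluding that the defendant is guilty is not supported when in fact it is. Consequence: acquitting a guilty person.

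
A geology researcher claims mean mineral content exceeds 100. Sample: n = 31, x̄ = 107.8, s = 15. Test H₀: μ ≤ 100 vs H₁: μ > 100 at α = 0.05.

t = (107.8 - 100)/(15/√31) = 2.895, df = 30. Critical t = 1.697. Reject H₀.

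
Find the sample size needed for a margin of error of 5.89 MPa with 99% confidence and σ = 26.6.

n = (z*σ/E)² = (2.576×26.6/5.89)² = 135.3 → n = 136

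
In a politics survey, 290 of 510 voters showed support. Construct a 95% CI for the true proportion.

p̂ = 0.569. CI = p̂ ± z*√(p̂(1-p̂)/n) = (0.526, 0.612)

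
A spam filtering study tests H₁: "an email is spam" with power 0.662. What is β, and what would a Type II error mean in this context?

β = 1 - power = 1 - 0.662 = 0.338. A Type II error is failing to reject H₀ when H₀ is false (false negative) — here, failing to conclude that an email is spam when in fact it is true. Consequence: a spam email lands in the inbox.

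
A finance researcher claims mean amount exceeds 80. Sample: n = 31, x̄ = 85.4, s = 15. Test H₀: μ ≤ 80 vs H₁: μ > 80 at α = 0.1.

t = (85.4 - 80)/(15/√31) = 2.004, df = 30. Critical t = 1.31. Reject H₀.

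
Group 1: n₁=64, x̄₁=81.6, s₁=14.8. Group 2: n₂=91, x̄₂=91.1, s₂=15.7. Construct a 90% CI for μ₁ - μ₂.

Difference = -9.5. SE = √(14.8²/64 + 15.7²/91) = 2.476. CI = (-13.57, -5.43)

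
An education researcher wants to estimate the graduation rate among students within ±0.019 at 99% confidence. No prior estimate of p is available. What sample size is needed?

Conservative approach: use p = 0.5 (maximizes p(1-p) = 0.25). n = z²(0.25)/E² = 2.576²×0.25/0.019² = 4595.4 → n = 4596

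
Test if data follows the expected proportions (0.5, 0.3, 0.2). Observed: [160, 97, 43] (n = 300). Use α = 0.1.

Expected: [150.0, 90.0, 60.0]. χ² = 6.028. df = 2, critical = 4.605. Reject H₀.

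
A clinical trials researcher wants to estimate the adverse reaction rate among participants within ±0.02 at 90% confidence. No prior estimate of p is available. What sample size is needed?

Conservative approach: use p = 0.5 (maximizes p(1-p) = 0.25). n = z²(0.25)/E² = 1.645²×0.25/0.02² = 1691.3 → n = 1692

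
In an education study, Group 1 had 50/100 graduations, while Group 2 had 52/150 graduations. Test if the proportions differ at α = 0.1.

p̂₁ = 0.5, p̂₂ = 0.347, pooled p̂ = 0.408. z = 2.417. Critical: ±1.645. Reject H₀.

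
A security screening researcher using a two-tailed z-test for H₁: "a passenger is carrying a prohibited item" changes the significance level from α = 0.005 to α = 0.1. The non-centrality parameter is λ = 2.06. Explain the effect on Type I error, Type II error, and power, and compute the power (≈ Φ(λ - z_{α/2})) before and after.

Increasing α from 0.005 to 0.1:
• Type I error rate increases (α is the Type I rate by definition).
• Critical value moves from z_{α/2} = 2.807 to 1.645, so power = Φ(λ - z_{α/2}) goes from Φ(2.06 - 2.807) = 0.228 to Φ(2.06 - 1.645) = 0.661.
• Type II error rate β = 1 - power therefore decreases (0.772 → 0.339).
Appropriate when false negatives are costly — here, letting a prohibited item through — security breach.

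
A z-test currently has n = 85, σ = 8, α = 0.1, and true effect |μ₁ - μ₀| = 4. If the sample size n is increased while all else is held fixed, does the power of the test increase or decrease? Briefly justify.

Power increases: a larger n shrinks the standard error σ/√n, moving the sampling distribution under H₁ further from the critical value.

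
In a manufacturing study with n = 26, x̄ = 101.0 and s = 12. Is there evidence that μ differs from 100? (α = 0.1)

t = (x̄ - μ₀)/(s/√n) = (101.0 - 100)/(12/√26) = 0.425. df = 25, critical t = ±1.708. Fail to reject H₀.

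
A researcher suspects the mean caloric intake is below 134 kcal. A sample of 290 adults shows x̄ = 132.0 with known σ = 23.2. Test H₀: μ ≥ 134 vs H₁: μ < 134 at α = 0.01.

z = -1.468. Critical value: -2.33. Fail to reject H₀.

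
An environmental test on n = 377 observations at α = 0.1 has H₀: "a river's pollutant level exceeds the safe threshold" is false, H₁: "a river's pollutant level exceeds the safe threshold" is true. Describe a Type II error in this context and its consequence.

Type II error: failing to reject H₀ when it is false — concluding that a river's pollutant level exceeds the safe threshold is not supported when in fact it is. Consequence: allowing unsafe pollution to continue.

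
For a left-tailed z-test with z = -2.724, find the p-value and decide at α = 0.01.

p = P(Z < -2.724) = Φ(-2.724) ≈ 0.0032. Since p < 0.01, reject H₀ (significant) at α = 0.01.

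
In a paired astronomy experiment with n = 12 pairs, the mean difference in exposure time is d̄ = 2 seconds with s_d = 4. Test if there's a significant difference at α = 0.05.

t = d̄/(s_d/√n) = 2/(4/√12) = 1.732. df = 11, critical t = ±2.201. Fail to reject H₀.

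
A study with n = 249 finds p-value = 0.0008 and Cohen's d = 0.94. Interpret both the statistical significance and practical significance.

Statistically significant (p = 0.0008 < 0.05). Cohen's d = 0.94 indicates a large effect size. Both statistical and practical significance should be considered.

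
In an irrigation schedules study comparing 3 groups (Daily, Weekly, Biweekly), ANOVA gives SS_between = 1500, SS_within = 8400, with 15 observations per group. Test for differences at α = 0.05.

df_between = 2, df_within = 42. F = MS_between/MS_within = 750.0/200.0 = 3.75. F_crit ≈ 3.22. Reject H₀. At least one mean differs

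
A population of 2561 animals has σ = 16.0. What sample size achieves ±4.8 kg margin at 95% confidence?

Without FPC: n₀ = (1.96×16.0/4.8)² = 42.684. With FPC: n = n₀N/(n₀+N-1) = 42.001 → n = 43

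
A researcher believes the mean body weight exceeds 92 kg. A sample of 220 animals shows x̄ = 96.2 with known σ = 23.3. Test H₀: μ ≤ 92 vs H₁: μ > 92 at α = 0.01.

z = 2.674. Critical value: 2.33. Reject H₀.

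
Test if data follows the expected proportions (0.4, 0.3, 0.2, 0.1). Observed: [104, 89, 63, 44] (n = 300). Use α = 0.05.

Expected: [120.0, 90.0, 60.0, 30.0]. χ² = 8.828. df = 3, critical = 7.815. Reject H₀.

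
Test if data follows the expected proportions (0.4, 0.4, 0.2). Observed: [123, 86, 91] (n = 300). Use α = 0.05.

Expected: [120.0, 120.0, 60.0]. χ² = 25.725. df = 2, critical = 5.991. Reject H₀.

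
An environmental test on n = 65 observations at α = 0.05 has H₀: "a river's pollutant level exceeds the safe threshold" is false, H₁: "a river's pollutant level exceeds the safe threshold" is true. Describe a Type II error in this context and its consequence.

Type II error: failing to reject H₀ when it is false — concluding that a river's pollutant level exceeds the safe threshold is not supported when in fact it is. Consequence: allowing unsafe pollution to continue.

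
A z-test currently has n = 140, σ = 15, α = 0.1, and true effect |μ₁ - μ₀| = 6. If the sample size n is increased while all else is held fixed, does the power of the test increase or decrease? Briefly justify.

Power increases: a larger n shrinks the standard error σ/√n, moving the sampling distribution under H₁ further from the critical value.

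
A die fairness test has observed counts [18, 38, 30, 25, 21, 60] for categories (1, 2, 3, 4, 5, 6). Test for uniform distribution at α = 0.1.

Expected = 32 each. χ² = Σ(O-E)²/E = 37.188. df = 5, critical value = 9.236. Reject H₀.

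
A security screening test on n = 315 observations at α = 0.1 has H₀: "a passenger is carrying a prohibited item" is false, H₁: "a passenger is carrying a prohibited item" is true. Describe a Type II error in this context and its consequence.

Type II error: failing to reject H₀ when it is false — concluding that a passenger is carrying a prohibited item is not supported when in fact it is. Consequence: letting a prohibited item through — security breach.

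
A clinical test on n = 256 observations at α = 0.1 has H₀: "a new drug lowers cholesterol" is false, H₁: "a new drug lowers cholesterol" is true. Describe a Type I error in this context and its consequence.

Type I error: rejecting H₀ when it is true — concluding that a new drug lowers cholesterol when in fact it is not. Consequence: approving an ineffective drug — patients take a useless medication and may skip effective alternatives.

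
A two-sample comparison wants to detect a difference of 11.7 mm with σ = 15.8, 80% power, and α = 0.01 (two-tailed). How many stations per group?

n per group = 2(z_α/2 + z_β)²σ²/d² = 2×(2.576 + 0.84)²×15.8²/11.7² = 42.6 → n = 43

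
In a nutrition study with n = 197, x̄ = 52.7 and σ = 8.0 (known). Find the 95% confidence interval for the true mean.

CI = x̄ ± z*(σ/√n) = 52.7 ± 1.96(8.0/√197) = 52.7 ± 1.12 = (51.58, 53.82)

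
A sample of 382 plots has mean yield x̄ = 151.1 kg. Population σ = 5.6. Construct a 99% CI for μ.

CI = x̄ ± z*(σ/√n) = 151.1 ± 2.576(5.6/√382) = 151.1 ± 0.74 = (150.36, 151.84)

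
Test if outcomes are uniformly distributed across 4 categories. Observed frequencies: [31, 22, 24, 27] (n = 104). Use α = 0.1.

Expected = 26 each. χ² = Σ(O-E)²/E = 1.769. df = 3, critical value = 6.251. Fail to reject H₀.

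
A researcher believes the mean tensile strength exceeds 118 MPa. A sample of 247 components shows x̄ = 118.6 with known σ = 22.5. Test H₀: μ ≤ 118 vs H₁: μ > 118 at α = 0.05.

z = 0.419. Critical value: 1.645. Fail to reject H₀.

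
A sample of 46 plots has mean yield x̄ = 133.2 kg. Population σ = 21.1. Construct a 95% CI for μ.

CI = x̄ ± z*(σ/√n) = 133.2 ± 1.96(21.1/√46) = 133.2 ± 6.1 = (127.1, 139.3)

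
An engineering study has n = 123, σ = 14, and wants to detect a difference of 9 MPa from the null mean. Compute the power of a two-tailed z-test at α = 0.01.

SE = σ/√n = 14/√123 = 1.262. Non-centrality λ = d/SE = 9/1.262 = 7.13. Power ≈ Φ(λ - z_{α/2}) = Φ(7.13 - 2.576) = Φ(4.554) = 1.0.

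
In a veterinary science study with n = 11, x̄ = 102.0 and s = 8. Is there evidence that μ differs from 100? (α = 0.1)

t = (x̄ - μ₀)/(s/√n) = (102.0 - 100)/(8/√11) = 0.829. df = 10, critical t = ±1.812. Fail to reject H₀.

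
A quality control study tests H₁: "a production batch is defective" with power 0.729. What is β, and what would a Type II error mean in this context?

β = 1 - power = 1 - 0.729 = 0.271. A Type II error is failing to reject H₀ when H₀ is false (false negative) — here, failing to conclude that a production batch is defective when in fact it is true. Consequence: shipping a defective batch — faulty products reach customers.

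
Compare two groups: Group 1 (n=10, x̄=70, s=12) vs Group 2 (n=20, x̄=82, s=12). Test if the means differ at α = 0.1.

Pooled sp = 12.0. t = -2.582, df = 28. Critical t = ±1.701. Reject H₀.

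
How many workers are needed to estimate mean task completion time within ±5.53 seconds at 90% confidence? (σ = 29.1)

n = (z*σ/E)² = (1.645×29.1/5.53)² = 74.9 → n = 75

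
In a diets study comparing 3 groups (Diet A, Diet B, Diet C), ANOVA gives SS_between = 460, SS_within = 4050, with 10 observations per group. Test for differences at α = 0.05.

df_between = 2, df_within = 27. F = MS_between/MS_within = 230.0/150.0 = 1.533. F_crit ≈ 3.354. Fail to reject H₀.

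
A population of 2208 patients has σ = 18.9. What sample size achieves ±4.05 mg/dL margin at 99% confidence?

Without FPC: n₀ = (2.576×18.9/4.05)² = 144.512. With FPC: n = n₀N/(n₀+N-1) = 135.7 → n = 136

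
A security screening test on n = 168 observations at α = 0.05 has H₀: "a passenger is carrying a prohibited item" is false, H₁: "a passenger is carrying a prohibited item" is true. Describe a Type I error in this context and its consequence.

Type I error: rejecting H₀ when it is true — concluding that a passenger is carrying a prohibited item when in fact it is not. Consequence: detaining an innocent passenger — delay and inconvenience.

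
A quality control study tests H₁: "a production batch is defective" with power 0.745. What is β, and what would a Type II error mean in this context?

β = 1 - power = 1 - 0.745 = 0.255. A Type II error is failing to reject H₀ when H₀ is false (false negative) — here, failing to conclude that a production batch is defective when in fact it is true. Consequence: shipping a defective batch — faulty products reach customers.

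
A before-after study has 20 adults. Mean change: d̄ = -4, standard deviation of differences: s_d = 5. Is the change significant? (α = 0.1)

t = d̄/(s_d/√n) = -4/(5/√20) = -3.578. df = 19, critical t = ±1.729. Reject H₀.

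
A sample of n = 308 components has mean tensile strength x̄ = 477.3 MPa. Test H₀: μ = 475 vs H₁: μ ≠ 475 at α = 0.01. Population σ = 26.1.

z = (x̄ - μ₀)/(σ/√n) = (477.3 - 475)/(26.1/√308) = 1.547. Critical value: ±2.576. Since |1.547| ≤ 2.576, Fail to reject H₀.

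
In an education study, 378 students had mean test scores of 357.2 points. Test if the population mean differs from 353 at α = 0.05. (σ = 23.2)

z = (x̄ - μ₀)/(σ/√n) = (357.2 - 353)/(23.2/√378) = 3.52. Critical value: ±1.96. Since |3.52| > 1.96, Reject H₀.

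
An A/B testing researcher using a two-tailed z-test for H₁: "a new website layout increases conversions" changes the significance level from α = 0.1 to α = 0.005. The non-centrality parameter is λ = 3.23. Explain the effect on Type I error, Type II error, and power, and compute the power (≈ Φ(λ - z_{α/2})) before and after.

Decreasing α from 0.1 to 0.005:
• Type I error rate decreases (α is the Type I rate by definition).
• Critical value moves from z_{α/2} = 1.645 to 2.807, so power = Φ(λ - z_{α/2}) goes from Φ(3.23 - 1.645) = 0.944 to Φ(3.23 - 2.807) = 0.664.
• Type II error rate β = 1 - power therefore increases (0.056 → 0.336).
Appropriate when false positives are costly — here, rolling out a layout that doesn't actually help — wasted engineering effort.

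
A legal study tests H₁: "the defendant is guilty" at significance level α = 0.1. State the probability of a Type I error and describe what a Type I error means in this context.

P(Type I error) = α = 0.1. A Type I error is rejecting H₀ when H₀ is actually true (false positive) — here, concluding that the defendant is guilty when in fact this is not the case. Consequence: convicting an innocent person.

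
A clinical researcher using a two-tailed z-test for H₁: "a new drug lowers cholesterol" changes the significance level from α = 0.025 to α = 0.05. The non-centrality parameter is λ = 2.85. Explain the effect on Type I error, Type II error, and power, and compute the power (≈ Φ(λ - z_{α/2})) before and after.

Increasing α from 0.025 to 0.05:
• Type I error rate increases (α is the Type I rate by definition).
• Critical value moves from z_{α/2} = 2.241 to 1.96, so power = Φ(λ - z_{α/2}) goes from Φ(2.85 - 2.241) = 0.729 to Φ(2.85 - 1.96) = 0.813.
• Type II error rate β = 1 - power therefore decreases (0.271 → 0.187).
Appropriate when false negatives are costly — here, shelving an effective drug — patients miss out on a treatment that would have helped.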